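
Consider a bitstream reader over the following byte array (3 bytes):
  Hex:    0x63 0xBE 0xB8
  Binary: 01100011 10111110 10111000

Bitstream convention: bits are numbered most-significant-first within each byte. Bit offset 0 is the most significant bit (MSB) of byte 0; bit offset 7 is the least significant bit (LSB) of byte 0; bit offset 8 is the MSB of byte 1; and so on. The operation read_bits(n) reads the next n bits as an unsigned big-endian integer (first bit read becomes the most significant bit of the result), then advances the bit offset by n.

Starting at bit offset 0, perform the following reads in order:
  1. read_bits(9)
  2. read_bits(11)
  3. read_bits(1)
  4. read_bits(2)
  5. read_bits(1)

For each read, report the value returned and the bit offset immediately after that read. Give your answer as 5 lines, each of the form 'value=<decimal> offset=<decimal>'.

Answer: value=199 offset=9
value=1003 offset=20
value=1 offset=21
value=0 offset=23
value=0 offset=24

Derivation:
Read 1: bits[0:9] width=9 -> value=199 (bin 011000111); offset now 9 = byte 1 bit 1; 15 bits remain
Read 2: bits[9:20] width=11 -> value=1003 (bin 01111101011); offset now 20 = byte 2 bit 4; 4 bits remain
Read 3: bits[20:21] width=1 -> value=1 (bin 1); offset now 21 = byte 2 bit 5; 3 bits remain
Read 4: bits[21:23] width=2 -> value=0 (bin 00); offset now 23 = byte 2 bit 7; 1 bits remain
Read 5: bits[23:24] width=1 -> value=0 (bin 0); offset now 24 = byte 3 bit 0; 0 bits remain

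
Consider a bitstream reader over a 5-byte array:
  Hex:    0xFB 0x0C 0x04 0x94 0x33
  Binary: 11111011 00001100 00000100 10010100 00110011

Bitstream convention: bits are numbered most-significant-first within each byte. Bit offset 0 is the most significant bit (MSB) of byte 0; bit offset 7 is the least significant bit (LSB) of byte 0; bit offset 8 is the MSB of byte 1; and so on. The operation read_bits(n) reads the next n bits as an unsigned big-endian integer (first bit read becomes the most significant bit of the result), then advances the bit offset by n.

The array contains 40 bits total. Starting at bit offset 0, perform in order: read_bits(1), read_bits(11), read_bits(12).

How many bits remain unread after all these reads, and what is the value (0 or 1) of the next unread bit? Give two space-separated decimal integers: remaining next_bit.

Answer: 16 1

Derivation:
Read 1: bits[0:1] width=1 -> value=1 (bin 1); offset now 1 = byte 0 bit 1; 39 bits remain
Read 2: bits[1:12] width=11 -> value=1968 (bin 11110110000); offset now 12 = byte 1 bit 4; 28 bits remain
Read 3: bits[12:24] width=12 -> value=3076 (bin 110000000100); offset now 24 = byte 3 bit 0; 16 bits remain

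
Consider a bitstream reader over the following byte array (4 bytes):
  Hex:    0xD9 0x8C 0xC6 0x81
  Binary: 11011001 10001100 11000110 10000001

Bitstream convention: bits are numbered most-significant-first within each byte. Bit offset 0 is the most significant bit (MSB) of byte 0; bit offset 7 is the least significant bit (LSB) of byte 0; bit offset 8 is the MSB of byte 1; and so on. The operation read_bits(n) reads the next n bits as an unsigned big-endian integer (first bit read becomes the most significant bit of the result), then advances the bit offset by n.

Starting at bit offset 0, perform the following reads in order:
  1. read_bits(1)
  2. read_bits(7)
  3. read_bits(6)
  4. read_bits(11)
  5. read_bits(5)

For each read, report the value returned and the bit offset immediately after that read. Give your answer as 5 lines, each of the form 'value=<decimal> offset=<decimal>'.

Answer: value=1 offset=1
value=89 offset=8
value=35 offset=14
value=397 offset=25
value=0 offset=30

Derivation:
Read 1: bits[0:1] width=1 -> value=1 (bin 1); offset now 1 = byte 0 bit 1; 31 bits remain
Read 2: bits[1:8] width=7 -> value=89 (bin 1011001); offset now 8 = byte 1 bit 0; 24 bits remain
Read 3: bits[8:14] width=6 -> value=35 (bin 100011); offset now 14 = byte 1 bit 6; 18 bits remain
Read 4: bits[14:25] width=11 -> value=397 (bin 00110001101); offset now 25 = byte 3 bit 1; 7 bits remain
Read 5: bits[25:30] width=5 -> value=0 (bin 00000); offset now 30 = byte 3 bit 6; 2 bits remain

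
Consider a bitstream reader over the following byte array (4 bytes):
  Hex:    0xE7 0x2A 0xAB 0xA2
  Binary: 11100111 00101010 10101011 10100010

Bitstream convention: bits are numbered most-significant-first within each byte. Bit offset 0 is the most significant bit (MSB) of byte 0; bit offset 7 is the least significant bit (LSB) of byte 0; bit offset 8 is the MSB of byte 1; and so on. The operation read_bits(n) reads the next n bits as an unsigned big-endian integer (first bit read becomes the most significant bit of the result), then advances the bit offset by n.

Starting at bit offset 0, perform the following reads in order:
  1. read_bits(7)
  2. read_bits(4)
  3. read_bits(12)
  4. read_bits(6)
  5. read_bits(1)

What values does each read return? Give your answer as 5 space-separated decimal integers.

Read 1: bits[0:7] width=7 -> value=115 (bin 1110011); offset now 7 = byte 0 bit 7; 25 bits remain
Read 2: bits[7:11] width=4 -> value=9 (bin 1001); offset now 11 = byte 1 bit 3; 21 bits remain
Read 3: bits[11:23] width=12 -> value=1365 (bin 010101010101); offset now 23 = byte 2 bit 7; 9 bits remain
Read 4: bits[23:29] width=6 -> value=52 (bin 110100); offset now 29 = byte 3 bit 5; 3 bits remain
Read 5: bits[29:30] width=1 -> value=0 (bin 0); offset now 30 = byte 3 bit 6; 2 bits remain

Answer: 115 9 1365 52 0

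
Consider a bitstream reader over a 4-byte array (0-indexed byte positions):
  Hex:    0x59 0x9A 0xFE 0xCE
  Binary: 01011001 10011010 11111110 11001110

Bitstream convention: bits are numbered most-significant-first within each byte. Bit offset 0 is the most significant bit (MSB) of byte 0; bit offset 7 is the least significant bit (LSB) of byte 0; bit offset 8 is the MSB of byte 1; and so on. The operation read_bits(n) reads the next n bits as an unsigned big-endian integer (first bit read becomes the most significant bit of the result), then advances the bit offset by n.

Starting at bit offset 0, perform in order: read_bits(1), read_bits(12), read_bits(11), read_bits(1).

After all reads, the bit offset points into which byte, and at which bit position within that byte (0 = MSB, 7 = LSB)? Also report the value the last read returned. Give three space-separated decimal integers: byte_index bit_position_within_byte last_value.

Read 1: bits[0:1] width=1 -> value=0 (bin 0); offset now 1 = byte 0 bit 1; 31 bits remain
Read 2: bits[1:13] width=12 -> value=2867 (bin 101100110011); offset now 13 = byte 1 bit 5; 19 bits remain
Read 3: bits[13:24] width=11 -> value=766 (bin 01011111110); offset now 24 = byte 3 bit 0; 8 bits remain
Read 4: bits[24:25] width=1 -> value=1 (bin 1); offset now 25 = byte 3 bit 1; 7 bits remain

Answer: 3 1 1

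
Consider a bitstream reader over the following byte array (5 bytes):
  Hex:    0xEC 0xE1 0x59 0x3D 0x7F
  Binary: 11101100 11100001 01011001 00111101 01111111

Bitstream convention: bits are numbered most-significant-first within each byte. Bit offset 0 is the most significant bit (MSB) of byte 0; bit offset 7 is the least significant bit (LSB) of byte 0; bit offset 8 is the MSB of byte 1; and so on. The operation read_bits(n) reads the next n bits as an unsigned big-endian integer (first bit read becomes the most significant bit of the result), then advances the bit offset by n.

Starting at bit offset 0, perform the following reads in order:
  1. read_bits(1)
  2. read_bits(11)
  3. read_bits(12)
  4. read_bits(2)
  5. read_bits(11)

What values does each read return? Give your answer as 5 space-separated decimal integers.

Answer: 1 1742 345 0 1967

Derivation:
Read 1: bits[0:1] width=1 -> value=1 (bin 1); offset now 1 = byte 0 bit 1; 39 bits remain
Read 2: bits[1:12] width=11 -> value=1742 (bin 11011001110); offset now 12 = byte 1 bit 4; 28 bits remain
Read 3: bits[12:24] width=12 -> value=345 (bin 000101011001); offset now 24 = byte 3 bit 0; 16 bits remain
Read 4: bits[24:26] width=2 -> value=0 (bin 00); offset now 26 = byte 3 bit 2; 14 bits remain
Read 5: bits[26:37] width=11 -> value=1967 (bin 11110101111); offset now 37 = byte 4 bit 5; 3 bits remain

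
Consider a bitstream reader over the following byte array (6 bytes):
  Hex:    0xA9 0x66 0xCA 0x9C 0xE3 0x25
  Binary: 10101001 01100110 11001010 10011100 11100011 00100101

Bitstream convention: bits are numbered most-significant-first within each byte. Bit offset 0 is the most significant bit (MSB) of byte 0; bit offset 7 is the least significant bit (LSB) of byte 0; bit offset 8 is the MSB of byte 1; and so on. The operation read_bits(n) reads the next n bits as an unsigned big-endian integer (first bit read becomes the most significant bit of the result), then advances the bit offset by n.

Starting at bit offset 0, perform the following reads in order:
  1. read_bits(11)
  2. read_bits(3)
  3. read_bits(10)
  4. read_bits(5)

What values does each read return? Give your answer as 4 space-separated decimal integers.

Answer: 1355 1 714 19

Derivation:
Read 1: bits[0:11] width=11 -> value=1355 (bin 10101001011); offset now 11 = byte 1 bit 3; 37 bits remain
Read 2: bits[11:14] width=3 -> value=1 (bin 001); offset now 14 = byte 1 bit 6; 34 bits remain
Read 3: bits[14:24] width=10 -> value=714 (bin 1011001010); offset now 24 = byte 3 bit 0; 24 bits remain
Read 4: bits[24:29] width=5 -> value=19 (bin 10011); offset now 29 = byte 3 bit 5; 19 bits remain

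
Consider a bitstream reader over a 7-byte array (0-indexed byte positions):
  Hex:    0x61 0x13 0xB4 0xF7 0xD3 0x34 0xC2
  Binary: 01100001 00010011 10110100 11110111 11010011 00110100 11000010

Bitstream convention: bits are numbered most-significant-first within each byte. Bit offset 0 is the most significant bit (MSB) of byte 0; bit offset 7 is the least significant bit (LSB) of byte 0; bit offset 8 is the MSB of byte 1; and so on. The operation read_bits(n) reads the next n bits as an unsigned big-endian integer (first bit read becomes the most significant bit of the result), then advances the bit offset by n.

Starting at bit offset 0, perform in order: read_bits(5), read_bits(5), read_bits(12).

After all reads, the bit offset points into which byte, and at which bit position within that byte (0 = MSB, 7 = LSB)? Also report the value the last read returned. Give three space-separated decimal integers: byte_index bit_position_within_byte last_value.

Read 1: bits[0:5] width=5 -> value=12 (bin 01100); offset now 5 = byte 0 bit 5; 51 bits remain
Read 2: bits[5:10] width=5 -> value=4 (bin 00100); offset now 10 = byte 1 bit 2; 46 bits remain
Read 3: bits[10:22] width=12 -> value=1261 (bin 010011101101); offset now 22 = byte 2 bit 6; 34 bits remain

Answer: 2 6 1261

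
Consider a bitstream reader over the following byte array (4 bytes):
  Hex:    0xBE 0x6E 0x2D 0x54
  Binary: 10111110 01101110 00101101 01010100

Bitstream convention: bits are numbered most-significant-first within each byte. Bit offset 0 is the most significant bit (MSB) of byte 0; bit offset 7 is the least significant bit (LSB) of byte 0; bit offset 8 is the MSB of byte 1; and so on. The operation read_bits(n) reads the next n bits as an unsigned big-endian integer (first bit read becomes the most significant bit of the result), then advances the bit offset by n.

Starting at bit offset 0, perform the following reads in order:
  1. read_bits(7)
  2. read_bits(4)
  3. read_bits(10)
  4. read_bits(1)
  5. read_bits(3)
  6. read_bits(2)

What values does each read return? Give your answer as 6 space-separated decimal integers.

Answer: 95 3 453 1 2 2

Derivation:
Read 1: bits[0:7] width=7 -> value=95 (bin 1011111); offset now 7 = byte 0 bit 7; 25 bits remain
Read 2: bits[7:11] width=4 -> value=3 (bin 0011); offset now 11 = byte 1 bit 3; 21 bits remain
Read 3: bits[11:21] width=10 -> value=453 (bin 0111000101); offset now 21 = byte 2 bit 5; 11 bits remain
Read 4: bits[21:22] width=1 -> value=1 (bin 1); offset now 22 = byte 2 bit 6; 10 bits remain
Read 5: bits[22:25] width=3 -> value=2 (bin 010); offset now 25 = byte 3 bit 1; 7 bits remain
Read 6: bits[25:27] width=2 -> value=2 (bin 10); offset now 27 = byte 3 bit 3; 5 bits remain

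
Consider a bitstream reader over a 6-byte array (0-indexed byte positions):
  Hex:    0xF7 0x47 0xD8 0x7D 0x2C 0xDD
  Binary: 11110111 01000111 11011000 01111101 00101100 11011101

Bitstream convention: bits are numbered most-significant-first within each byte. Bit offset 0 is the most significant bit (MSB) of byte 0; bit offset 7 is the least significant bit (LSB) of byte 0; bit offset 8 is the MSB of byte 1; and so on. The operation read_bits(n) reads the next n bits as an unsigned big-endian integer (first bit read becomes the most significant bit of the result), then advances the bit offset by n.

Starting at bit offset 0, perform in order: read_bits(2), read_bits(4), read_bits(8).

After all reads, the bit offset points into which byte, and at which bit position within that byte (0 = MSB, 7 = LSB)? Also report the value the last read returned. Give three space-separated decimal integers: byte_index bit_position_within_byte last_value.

Answer: 1 6 209

Derivation:
Read 1: bits[0:2] width=2 -> value=3 (bin 11); offset now 2 = byte 0 bit 2; 46 bits remain
Read 2: bits[2:6] width=4 -> value=13 (bin 1101); offset now 6 = byte 0 bit 6; 42 bits remain
Read 3: bits[6:14] width=8 -> value=209 (bin 11010001); offset now 14 = byte 1 bit 6; 34 bits remain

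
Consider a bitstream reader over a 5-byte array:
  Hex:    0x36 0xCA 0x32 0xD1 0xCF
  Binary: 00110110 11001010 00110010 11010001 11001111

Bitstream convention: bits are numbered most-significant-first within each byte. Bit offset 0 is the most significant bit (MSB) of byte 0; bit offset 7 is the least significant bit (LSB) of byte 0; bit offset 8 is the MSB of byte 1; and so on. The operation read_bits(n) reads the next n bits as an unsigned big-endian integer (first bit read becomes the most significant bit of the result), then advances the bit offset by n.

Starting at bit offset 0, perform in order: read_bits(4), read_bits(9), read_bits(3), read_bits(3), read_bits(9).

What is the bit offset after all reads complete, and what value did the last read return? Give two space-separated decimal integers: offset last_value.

Answer: 28 301

Derivation:
Read 1: bits[0:4] width=4 -> value=3 (bin 0011); offset now 4 = byte 0 bit 4; 36 bits remain
Read 2: bits[4:13] width=9 -> value=217 (bin 011011001); offset now 13 = byte 1 bit 5; 27 bits remain
Read 3: bits[13:16] width=3 -> value=2 (bin 010); offset now 16 = byte 2 bit 0; 24 bits remain
Read 4: bits[16:19] width=3 -> value=1 (bin 001); offset now 19 = byte 2 bit 3; 21 bits remain
Read 5: bits[19:28] width=9 -> value=301 (bin 100101101); offset now 28 = byte 3 bit 4; 12 bits remain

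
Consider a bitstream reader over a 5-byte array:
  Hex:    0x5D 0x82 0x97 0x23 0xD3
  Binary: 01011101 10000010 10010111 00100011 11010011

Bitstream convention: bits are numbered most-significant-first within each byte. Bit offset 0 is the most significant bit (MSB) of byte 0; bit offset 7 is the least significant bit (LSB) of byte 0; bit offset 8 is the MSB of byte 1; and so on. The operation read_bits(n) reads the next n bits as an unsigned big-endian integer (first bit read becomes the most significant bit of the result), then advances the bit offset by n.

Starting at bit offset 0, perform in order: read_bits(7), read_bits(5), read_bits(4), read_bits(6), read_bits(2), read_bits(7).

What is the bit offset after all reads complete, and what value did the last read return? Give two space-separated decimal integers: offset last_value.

Read 1: bits[0:7] width=7 -> value=46 (bin 0101110); offset now 7 = byte 0 bit 7; 33 bits remain
Read 2: bits[7:12] width=5 -> value=24 (bin 11000); offset now 12 = byte 1 bit 4; 28 bits remain
Read 3: bits[12:16] width=4 -> value=2 (bin 0010); offset now 16 = byte 2 bit 0; 24 bits remain
Read 4: bits[16:22] width=6 -> value=37 (bin 100101); offset now 22 = byte 2 bit 6; 18 bits remain
Read 5: bits[22:24] width=2 -> value=3 (bin 11); offset now 24 = byte 3 bit 0; 16 bits remain
Read 6: bits[24:31] width=7 -> value=17 (bin 0010001); offset now 31 = byte 3 bit 7; 9 bits remain

Answer: 31 17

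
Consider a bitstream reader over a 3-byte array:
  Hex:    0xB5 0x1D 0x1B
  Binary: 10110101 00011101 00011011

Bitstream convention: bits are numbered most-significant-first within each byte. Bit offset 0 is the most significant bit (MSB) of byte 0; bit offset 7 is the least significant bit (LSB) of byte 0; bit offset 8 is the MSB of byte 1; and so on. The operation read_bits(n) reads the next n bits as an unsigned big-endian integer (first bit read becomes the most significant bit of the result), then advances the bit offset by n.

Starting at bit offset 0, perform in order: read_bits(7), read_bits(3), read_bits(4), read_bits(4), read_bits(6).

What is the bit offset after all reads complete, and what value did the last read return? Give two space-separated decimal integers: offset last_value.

Answer: 24 27

Derivation:
Read 1: bits[0:7] width=7 -> value=90 (bin 1011010); offset now 7 = byte 0 bit 7; 17 bits remain
Read 2: bits[7:10] width=3 -> value=4 (bin 100); offset now 10 = byte 1 bit 2; 14 bits remain
Read 3: bits[10:14] width=4 -> value=7 (bin 0111); offset now 14 = byte 1 bit 6; 10 bits remain
Read 4: bits[14:18] width=4 -> value=4 (bin 0100); offset now 18 = byte 2 bit 2; 6 bits remain
Read 5: bits[18:24] width=6 -> value=27 (bin 011011); offset now 24 = byte 3 bit 0; 0 bits remain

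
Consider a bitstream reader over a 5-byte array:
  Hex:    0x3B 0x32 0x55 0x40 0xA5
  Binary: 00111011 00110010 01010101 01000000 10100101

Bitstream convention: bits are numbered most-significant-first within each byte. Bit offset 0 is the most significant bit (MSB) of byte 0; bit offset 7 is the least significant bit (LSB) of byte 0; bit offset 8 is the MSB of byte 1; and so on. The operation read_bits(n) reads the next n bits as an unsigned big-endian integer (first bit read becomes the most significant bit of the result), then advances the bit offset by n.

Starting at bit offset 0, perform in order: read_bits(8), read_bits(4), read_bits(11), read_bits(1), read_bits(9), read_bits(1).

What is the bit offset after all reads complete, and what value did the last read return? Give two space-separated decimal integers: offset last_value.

Answer: 34 0

Derivation:
Read 1: bits[0:8] width=8 -> value=59 (bin 00111011); offset now 8 = byte 1 bit 0; 32 bits remain
Read 2: bits[8:12] width=4 -> value=3 (bin 0011); offset now 12 = byte 1 bit 4; 28 bits remain
Read 3: bits[12:23] width=11 -> value=298 (bin 00100101010); offset now 23 = byte 2 bit 7; 17 bits remain
Read 4: bits[23:24] width=1 -> value=1 (bin 1); offset now 24 = byte 3 bit 0; 16 bits remain
Read 5: bits[24:33] width=9 -> value=129 (bin 010000001); offset now 33 = byte 4 bit 1; 7 bits remain
Read 6: bits[33:34] width=1 -> value=0 (bin 0); offset now 34 = byte 4 bit 2; 6 bits remain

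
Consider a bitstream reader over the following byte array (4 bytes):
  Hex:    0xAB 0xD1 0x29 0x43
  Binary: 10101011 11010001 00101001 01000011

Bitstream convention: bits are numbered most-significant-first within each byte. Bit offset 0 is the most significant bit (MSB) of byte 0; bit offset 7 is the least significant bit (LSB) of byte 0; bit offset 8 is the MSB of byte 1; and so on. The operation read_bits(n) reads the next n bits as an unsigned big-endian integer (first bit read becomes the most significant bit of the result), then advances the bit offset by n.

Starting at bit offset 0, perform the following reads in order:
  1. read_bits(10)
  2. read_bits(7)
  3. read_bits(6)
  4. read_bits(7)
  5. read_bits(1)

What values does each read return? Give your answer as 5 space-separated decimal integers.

Read 1: bits[0:10] width=10 -> value=687 (bin 1010101111); offset now 10 = byte 1 bit 2; 22 bits remain
Read 2: bits[10:17] width=7 -> value=34 (bin 0100010); offset now 17 = byte 2 bit 1; 15 bits remain
Read 3: bits[17:23] width=6 -> value=20 (bin 010100); offset now 23 = byte 2 bit 7; 9 bits remain
Read 4: bits[23:30] width=7 -> value=80 (bin 1010000); offset now 30 = byte 3 bit 6; 2 bits remain
Read 5: bits[30:31] width=1 -> value=1 (bin 1); offset now 31 = byte 3 bit 7; 1 bits remain

Answer: 687 34 20 80 1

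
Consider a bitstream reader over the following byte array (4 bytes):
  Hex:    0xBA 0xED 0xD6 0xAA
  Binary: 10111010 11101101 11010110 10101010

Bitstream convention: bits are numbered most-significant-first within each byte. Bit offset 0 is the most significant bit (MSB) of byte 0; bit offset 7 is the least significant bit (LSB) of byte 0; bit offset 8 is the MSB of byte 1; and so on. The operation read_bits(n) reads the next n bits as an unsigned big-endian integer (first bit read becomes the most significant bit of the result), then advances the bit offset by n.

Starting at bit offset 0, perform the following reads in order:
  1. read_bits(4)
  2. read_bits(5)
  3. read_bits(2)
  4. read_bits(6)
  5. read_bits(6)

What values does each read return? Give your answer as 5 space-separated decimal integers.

Answer: 11 21 3 27 43

Derivation:
Read 1: bits[0:4] width=4 -> value=11 (bin 1011); offset now 4 = byte 0 bit 4; 28 bits remain
Read 2: bits[4:9] width=5 -> value=21 (bin 10101); offset now 9 = byte 1 bit 1; 23 bits remain
Read 3: bits[9:11] width=2 -> value=3 (bin 11); offset now 11 = byte 1 bit 3; 21 bits remain
Read 4: bits[11:17] width=6 -> value=27 (bin 011011); offset now 17 = byte 2 bit 1; 15 bits remain
Read 5: bits[17:23] width=6 -> value=43 (bin 101011); offset now 23 = byte 2 bit 7; 9 bits remain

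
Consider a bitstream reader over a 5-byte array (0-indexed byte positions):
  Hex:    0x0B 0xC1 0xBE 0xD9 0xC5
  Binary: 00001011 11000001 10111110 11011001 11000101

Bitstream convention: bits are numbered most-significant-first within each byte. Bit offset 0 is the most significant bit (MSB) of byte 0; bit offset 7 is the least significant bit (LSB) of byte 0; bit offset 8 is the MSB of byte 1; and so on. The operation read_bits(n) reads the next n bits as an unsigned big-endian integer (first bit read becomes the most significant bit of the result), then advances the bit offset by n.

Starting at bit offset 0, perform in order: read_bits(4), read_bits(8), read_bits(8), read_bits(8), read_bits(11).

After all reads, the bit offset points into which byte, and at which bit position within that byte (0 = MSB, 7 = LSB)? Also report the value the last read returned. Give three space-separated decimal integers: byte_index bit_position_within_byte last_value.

Read 1: bits[0:4] width=4 -> value=0 (bin 0000); offset now 4 = byte 0 bit 4; 36 bits remain
Read 2: bits[4:12] width=8 -> value=188 (bin 10111100); offset now 12 = byte 1 bit 4; 28 bits remain
Read 3: bits[12:20] width=8 -> value=27 (bin 00011011); offset now 20 = byte 2 bit 4; 20 bits remain
Read 4: bits[20:28] width=8 -> value=237 (bin 11101101); offset now 28 = byte 3 bit 4; 12 bits remain
Read 5: bits[28:39] width=11 -> value=1250 (bin 10011100010); offset now 39 = byte 4 bit 7; 1 bits remain

Answer: 4 7 1250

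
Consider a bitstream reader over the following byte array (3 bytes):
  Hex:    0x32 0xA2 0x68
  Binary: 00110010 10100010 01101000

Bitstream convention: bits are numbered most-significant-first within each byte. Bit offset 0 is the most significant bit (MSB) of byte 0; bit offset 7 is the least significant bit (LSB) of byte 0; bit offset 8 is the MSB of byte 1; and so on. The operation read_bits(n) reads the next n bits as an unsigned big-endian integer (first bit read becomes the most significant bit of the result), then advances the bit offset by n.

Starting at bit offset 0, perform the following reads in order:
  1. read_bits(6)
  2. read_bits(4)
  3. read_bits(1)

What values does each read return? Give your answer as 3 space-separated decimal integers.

Read 1: bits[0:6] width=6 -> value=12 (bin 001100); offset now 6 = byte 0 bit 6; 18 bits remain
Read 2: bits[6:10] width=4 -> value=10 (bin 1010); offset now 10 = byte 1 bit 2; 14 bits remain
Read 3: bits[10:11] width=1 -> value=1 (bin 1); offset now 11 = byte 1 bit 3; 13 bits remain

Answer: 12 10 1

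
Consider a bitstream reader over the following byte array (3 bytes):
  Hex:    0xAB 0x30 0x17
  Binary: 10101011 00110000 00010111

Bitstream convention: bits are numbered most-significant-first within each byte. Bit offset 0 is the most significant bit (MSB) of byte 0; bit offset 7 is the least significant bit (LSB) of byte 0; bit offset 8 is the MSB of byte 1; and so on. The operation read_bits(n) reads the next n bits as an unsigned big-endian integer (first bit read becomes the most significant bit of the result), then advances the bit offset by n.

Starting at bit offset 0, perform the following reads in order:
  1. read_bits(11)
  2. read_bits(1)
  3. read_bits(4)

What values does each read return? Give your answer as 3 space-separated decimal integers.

Answer: 1369 1 0

Derivation:
Read 1: bits[0:11] width=11 -> value=1369 (bin 10101011001); offset now 11 = byte 1 bit 3; 13 bits remain
Read 2: bits[11:12] width=1 -> value=1 (bin 1); offset now 12 = byte 1 bit 4; 12 bits remain
Read 3: bits[12:16] width=4 -> value=0 (bin 0000); offset now 16 = byte 2 bit 0; 8 bits remain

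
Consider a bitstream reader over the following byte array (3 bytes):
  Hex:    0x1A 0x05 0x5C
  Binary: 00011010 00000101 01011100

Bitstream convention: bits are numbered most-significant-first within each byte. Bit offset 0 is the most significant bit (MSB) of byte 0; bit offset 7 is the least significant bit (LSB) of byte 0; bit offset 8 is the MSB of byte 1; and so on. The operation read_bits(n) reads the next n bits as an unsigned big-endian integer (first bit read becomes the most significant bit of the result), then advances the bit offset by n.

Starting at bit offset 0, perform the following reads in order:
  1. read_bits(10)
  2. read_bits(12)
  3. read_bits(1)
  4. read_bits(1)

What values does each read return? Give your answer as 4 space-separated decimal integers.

Answer: 104 343 0 0

Derivation:
Read 1: bits[0:10] width=10 -> value=104 (bin 0001101000); offset now 10 = byte 1 bit 2; 14 bits remain
Read 2: bits[10:22] width=12 -> value=343 (bin 000101010111); offset now 22 = byte 2 bit 6; 2 bits remain
Read 3: bits[22:23] width=1 -> value=0 (bin 0); offset now 23 = byte 2 bit 7; 1 bits remain
Read 4: bits[23:24] width=1 -> value=0 (bin 0); offset now 24 = byte 3 bit 0; 0 bits remain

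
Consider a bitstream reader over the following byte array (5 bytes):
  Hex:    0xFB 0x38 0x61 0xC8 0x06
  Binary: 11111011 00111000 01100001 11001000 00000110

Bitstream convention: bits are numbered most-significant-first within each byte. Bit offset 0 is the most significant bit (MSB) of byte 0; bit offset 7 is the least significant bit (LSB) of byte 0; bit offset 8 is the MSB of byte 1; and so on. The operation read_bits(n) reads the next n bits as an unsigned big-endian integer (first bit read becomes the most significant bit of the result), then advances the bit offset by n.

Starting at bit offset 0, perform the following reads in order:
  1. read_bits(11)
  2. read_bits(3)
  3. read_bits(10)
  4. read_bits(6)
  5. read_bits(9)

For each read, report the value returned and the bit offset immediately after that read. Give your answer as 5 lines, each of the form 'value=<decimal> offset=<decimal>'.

Answer: value=2009 offset=11
value=6 offset=14
value=97 offset=24
value=50 offset=30
value=3 offset=39

Derivation:
Read 1: bits[0:11] width=11 -> value=2009 (bin 11111011001); offset now 11 = byte 1 bit 3; 29 bits remain
Read 2: bits[11:14] width=3 -> value=6 (bin 110); offset now 14 = byte 1 bit 6; 26 bits remain
Read 3: bits[14:24] width=10 -> value=97 (bin 0001100001); offset now 24 = byte 3 bit 0; 16 bits remain
Read 4: bits[24:30] width=6 -> value=50 (bin 110010); offset now 30 = byte 3 bit 6; 10 bits remain
Read 5: bits[30:39] width=9 -> value=3 (bin 000000011); offset now 39 = byte 4 bit 7; 1 bits remain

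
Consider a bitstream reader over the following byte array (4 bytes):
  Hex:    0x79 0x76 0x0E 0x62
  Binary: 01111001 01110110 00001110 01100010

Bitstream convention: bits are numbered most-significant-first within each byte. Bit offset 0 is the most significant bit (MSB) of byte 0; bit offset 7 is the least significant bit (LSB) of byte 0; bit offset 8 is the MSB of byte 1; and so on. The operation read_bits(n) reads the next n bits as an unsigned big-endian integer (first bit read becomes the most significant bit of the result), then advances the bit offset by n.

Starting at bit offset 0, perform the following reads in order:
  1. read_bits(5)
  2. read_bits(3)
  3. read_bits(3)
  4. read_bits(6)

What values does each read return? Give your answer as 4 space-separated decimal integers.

Read 1: bits[0:5] width=5 -> value=15 (bin 01111); offset now 5 = byte 0 bit 5; 27 bits remain
Read 2: bits[5:8] width=3 -> value=1 (bin 001); offset now 8 = byte 1 bit 0; 24 bits remain
Read 3: bits[8:11] width=3 -> value=3 (bin 011); offset now 11 = byte 1 bit 3; 21 bits remain
Read 4: bits[11:17] width=6 -> value=44 (bin 101100); offset now 17 = byte 2 bit 1; 15 bits remain

Answer: 15 1 3 44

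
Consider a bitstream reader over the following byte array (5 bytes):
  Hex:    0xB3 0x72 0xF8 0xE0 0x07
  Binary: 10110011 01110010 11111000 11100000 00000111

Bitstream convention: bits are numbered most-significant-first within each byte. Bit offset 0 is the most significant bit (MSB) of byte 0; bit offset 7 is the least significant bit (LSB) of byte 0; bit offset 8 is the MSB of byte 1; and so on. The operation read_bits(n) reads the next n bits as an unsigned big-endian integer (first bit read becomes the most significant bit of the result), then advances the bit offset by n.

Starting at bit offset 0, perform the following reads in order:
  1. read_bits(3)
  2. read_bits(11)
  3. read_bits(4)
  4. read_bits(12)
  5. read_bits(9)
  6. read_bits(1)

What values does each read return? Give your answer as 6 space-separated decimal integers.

Answer: 5 1244 11 3640 3 1

Derivation:
Read 1: bits[0:3] width=3 -> value=5 (bin 101); offset now 3 = byte 0 bit 3; 37 bits remain
Read 2: bits[3:14] width=11 -> value=1244 (bin 10011011100); offset now 14 = byte 1 bit 6; 26 bits remain
Read 3: bits[14:18] width=4 -> value=11 (bin 1011); offset now 18 = byte 2 bit 2; 22 bits remain
Read 4: bits[18:30] width=12 -> value=3640 (bin 111000111000); offset now 30 = byte 3 bit 6; 10 bits remain
Read 5: bits[30:39] width=9 -> value=3 (bin 000000011); offset now 39 = byte 4 bit 7; 1 bits remain
Read 6: bits[39:40] width=1 -> value=1 (bin 1); offset now 40 = byte 5 bit 0; 0 bits remain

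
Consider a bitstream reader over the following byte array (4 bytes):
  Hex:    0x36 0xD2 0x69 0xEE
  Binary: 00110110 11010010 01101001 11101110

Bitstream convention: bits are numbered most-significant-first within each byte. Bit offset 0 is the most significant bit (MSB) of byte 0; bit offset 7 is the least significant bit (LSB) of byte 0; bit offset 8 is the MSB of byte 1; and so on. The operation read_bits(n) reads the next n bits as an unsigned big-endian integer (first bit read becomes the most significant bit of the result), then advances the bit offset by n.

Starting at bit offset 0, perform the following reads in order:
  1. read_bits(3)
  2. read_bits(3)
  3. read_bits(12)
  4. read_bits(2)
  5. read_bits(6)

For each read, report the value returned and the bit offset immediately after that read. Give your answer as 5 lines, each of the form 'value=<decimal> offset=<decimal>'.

Read 1: bits[0:3] width=3 -> value=1 (bin 001); offset now 3 = byte 0 bit 3; 29 bits remain
Read 2: bits[3:6] width=3 -> value=5 (bin 101); offset now 6 = byte 0 bit 6; 26 bits remain
Read 3: bits[6:18] width=12 -> value=2889 (bin 101101001001); offset now 18 = byte 2 bit 2; 14 bits remain
Read 4: bits[18:20] width=2 -> value=2 (bin 10); offset now 20 = byte 2 bit 4; 12 bits remain
Read 5: bits[20:26] width=6 -> value=39 (bin 100111); offset now 26 = byte 3 bit 2; 6 bits remain

Answer: value=1 offset=3
value=5 offset=6
value=2889 offset=18
value=2 offset=20
value=39 offset=26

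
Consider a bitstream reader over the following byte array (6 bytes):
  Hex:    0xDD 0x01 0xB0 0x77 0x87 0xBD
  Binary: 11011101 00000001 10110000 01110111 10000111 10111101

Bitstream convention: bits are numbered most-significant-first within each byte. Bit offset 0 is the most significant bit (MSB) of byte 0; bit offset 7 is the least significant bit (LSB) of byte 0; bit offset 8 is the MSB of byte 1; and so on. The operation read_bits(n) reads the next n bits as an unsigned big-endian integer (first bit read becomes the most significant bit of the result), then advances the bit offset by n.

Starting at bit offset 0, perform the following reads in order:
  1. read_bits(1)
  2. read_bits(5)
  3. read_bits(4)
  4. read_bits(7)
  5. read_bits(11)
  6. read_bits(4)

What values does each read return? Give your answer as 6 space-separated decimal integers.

Answer: 1 23 4 3 775 7

Derivation:
Read 1: bits[0:1] width=1 -> value=1 (bin 1); offset now 1 = byte 0 bit 1; 47 bits remain
Read 2: bits[1:6] width=5 -> value=23 (bin 10111); offset now 6 = byte 0 bit 6; 42 bits remain
Read 3: bits[6:10] width=4 -> value=4 (bin 0100); offset now 10 = byte 1 bit 2; 38 bits remain
Read 4: bits[10:17] width=7 -> value=3 (bin 0000011); offset now 17 = byte 2 bit 1; 31 bits remain
Read 5: bits[17:28] width=11 -> value=775 (bin 01100000111); offset now 28 = byte 3 bit 4; 20 bits remain
Read 6: bits[28:32] width=4 -> value=7 (bin 0111); offset now 32 = byte 4 bit 0; 16 bits remain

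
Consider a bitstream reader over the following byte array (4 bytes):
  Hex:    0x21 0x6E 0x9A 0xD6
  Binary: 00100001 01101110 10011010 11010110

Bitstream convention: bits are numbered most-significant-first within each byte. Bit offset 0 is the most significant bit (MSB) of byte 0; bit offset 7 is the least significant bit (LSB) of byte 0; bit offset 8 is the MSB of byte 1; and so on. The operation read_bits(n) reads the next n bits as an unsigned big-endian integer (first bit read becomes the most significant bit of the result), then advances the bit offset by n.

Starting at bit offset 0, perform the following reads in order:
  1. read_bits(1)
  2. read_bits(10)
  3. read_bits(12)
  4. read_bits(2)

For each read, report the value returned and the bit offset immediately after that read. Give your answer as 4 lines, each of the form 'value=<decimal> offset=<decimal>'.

Read 1: bits[0:1] width=1 -> value=0 (bin 0); offset now 1 = byte 0 bit 1; 31 bits remain
Read 2: bits[1:11] width=10 -> value=267 (bin 0100001011); offset now 11 = byte 1 bit 3; 21 bits remain
Read 3: bits[11:23] width=12 -> value=1869 (bin 011101001101); offset now 23 = byte 2 bit 7; 9 bits remain
Read 4: bits[23:25] width=2 -> value=1 (bin 01); offset now 25 = byte 3 bit 1; 7 bits remain

Answer: value=0 offset=1
value=267 offset=11
value=1869 offset=23
value=1 offset=25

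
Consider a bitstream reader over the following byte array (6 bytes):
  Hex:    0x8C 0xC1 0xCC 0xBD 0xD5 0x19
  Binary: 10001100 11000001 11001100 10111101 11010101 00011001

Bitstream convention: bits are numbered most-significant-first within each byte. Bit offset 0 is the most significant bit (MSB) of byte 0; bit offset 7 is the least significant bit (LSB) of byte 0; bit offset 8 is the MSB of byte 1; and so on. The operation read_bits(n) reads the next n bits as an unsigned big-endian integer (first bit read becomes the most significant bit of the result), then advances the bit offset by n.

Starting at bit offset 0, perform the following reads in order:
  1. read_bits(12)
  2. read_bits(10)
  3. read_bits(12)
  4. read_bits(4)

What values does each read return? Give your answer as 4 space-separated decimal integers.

Read 1: bits[0:12] width=12 -> value=2252 (bin 100011001100); offset now 12 = byte 1 bit 4; 36 bits remain
Read 2: bits[12:22] width=10 -> value=115 (bin 0001110011); offset now 22 = byte 2 bit 6; 26 bits remain
Read 3: bits[22:34] width=12 -> value=759 (bin 001011110111); offset now 34 = byte 4 bit 2; 14 bits remain
Read 4: bits[34:38] width=4 -> value=5 (bin 0101); offset now 38 = byte 4 bit 6; 10 bits remain

Answer: 2252 115 759 5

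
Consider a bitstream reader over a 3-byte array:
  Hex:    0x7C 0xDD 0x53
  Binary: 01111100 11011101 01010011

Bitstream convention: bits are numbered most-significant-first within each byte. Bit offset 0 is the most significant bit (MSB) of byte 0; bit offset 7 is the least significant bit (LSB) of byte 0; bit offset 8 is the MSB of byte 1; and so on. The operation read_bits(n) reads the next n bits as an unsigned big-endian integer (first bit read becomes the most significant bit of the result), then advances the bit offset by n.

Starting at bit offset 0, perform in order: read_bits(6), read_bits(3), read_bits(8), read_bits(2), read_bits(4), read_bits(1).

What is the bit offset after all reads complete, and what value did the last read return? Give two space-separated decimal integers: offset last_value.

Answer: 24 1

Derivation:
Read 1: bits[0:6] width=6 -> value=31 (bin 011111); offset now 6 = byte 0 bit 6; 18 bits remain
Read 2: bits[6:9] width=3 -> value=1 (bin 001); offset now 9 = byte 1 bit 1; 15 bits remain
Read 3: bits[9:17] width=8 -> value=186 (bin 10111010); offset now 17 = byte 2 bit 1; 7 bits remain
Read 4: bits[17:19] width=2 -> value=2 (bin 10); offset now 19 = byte 2 bit 3; 5 bits remain
Read 5: bits[19:23] width=4 -> value=9 (bin 1001); offset now 23 = byte 2 bit 7; 1 bits remain
Read 6: bits[23:24] width=1 -> value=1 (bin 1); offset now 24 = byte 3 bit 0; 0 bits remain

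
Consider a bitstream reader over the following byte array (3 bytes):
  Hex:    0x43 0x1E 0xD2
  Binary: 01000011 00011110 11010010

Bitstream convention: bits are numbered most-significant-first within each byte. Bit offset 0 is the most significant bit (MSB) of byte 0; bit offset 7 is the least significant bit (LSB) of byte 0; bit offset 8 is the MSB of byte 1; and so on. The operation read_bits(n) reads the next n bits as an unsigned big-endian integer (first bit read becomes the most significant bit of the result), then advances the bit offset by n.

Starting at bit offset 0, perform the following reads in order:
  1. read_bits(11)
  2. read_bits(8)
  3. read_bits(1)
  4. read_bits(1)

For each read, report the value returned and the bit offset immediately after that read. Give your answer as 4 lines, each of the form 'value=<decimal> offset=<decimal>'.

Answer: value=536 offset=11
value=246 offset=19
value=1 offset=20
value=0 offset=21

Derivation:
Read 1: bits[0:11] width=11 -> value=536 (bin 01000011000); offset now 11 = byte 1 bit 3; 13 bits remain
Read 2: bits[11:19] width=8 -> value=246 (bin 11110110); offset now 19 = byte 2 bit 3; 5 bits remain
Read 3: bits[19:20] width=1 -> value=1 (bin 1); offset now 20 = byte 2 bit 4; 4 bits remain
Read 4: bits[20:21] width=1 -> value=0 (bin 0); offset now 21 = byte 2 bit 5; 3 bits remain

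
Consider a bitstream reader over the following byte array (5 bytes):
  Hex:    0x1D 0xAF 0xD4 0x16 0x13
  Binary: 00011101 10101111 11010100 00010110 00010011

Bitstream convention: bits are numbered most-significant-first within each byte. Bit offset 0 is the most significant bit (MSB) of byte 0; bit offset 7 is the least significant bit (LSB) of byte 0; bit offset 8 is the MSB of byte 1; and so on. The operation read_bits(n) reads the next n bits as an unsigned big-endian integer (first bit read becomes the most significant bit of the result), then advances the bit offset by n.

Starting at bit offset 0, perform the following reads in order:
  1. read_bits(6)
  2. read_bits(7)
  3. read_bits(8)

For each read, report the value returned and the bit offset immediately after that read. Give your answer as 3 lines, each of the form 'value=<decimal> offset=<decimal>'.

Answer: value=7 offset=6
value=53 offset=13
value=250 offset=21

Derivation:
Read 1: bits[0:6] width=6 -> value=7 (bin 000111); offset now 6 = byte 0 bit 6; 34 bits remain
Read 2: bits[6:13] width=7 -> value=53 (bin 0110101); offset now 13 = byte 1 bit 5; 27 bits remain
Read 3: bits[13:21] width=8 -> value=250 (bin 11111010); offset now 21 = byte 2 bit 5; 19 bits remain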